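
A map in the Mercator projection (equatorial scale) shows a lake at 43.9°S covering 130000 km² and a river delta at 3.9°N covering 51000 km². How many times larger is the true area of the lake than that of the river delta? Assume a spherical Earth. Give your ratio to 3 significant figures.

1.33

On Mercator the areal scale is sec²φ, so true area = apparent × cos²φ.
True area of lake: 130000 × cos²(43.9°) = 130000 × 0.5192 = 67500 km².
True area of river delta: 51000 × cos²(3.9°) = 51000 × 0.9954 = 50760 km².
Ratio = 67500 / 50760 ≈ 1.33.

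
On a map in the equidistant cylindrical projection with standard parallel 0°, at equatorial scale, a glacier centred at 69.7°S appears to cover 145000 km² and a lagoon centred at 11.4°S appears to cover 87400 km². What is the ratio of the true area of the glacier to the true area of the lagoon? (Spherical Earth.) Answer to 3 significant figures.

On the plate carrée, areal scale = h·k = 1 × sec φ, so true area = apparent × cos φ.
True area of glacier: 145000 × cos(69.7°) = 145000 × 0.3469 = 50310 km².
True area of lagoon: 87400 × cos(11.4°) = 87400 × 0.9803 = 85680 km².
Ratio = 50310 / 85680 ≈ 0.587.

0.587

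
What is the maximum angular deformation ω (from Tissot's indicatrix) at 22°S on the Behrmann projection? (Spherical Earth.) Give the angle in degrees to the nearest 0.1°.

The Behrmann projection is cylindrical equal-area with φ₀ = 30°. For cylindrical equal-area with standard parallel φ₀, h = cos φ / cos φ₀ and k = cos φ₀ / cos φ, so h·k = 1.
At 22°: h = 1.071, k = 0.9340; principal scales a = 1.071, b = 0.9340.
sin(ω/2) = (a − b)/(a + b) = 0.1366/2.005 = 0.06813, so ω = 2 arcsin(0.06813) ≈ 7.8°.

7.8°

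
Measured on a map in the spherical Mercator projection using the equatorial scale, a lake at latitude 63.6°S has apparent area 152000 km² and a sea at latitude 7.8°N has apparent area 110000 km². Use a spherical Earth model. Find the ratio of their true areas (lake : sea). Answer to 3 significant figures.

On Mercator the areal scale is sec²φ, so true area = apparent × cos²φ.
True area of lake: 152000 × cos²(63.6°) = 152000 × 0.1977 = 30050 km².
True area of sea: 110000 × cos²(7.8°) = 110000 × 0.9816 = 108000 km².
Ratio = 30050 / 108000 ≈ 0.278.

0.278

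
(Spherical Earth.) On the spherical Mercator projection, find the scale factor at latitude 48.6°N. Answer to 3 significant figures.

1.51

The Mercator projection is conformal; its linear scale factor is the same in every direction and equals sec φ = 1/cos φ.
k = 1/cos 48.6° = 1/0.6613 = 1.512.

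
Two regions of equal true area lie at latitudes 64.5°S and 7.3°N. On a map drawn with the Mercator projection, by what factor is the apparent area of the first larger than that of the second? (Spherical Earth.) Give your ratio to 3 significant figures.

Mercator is conformal with k = sec φ, so areal scale = k² = sec²φ.
At 64.5°: sec²(64.5°) = 1/0.4305² = 5.395.
At 7.3°: sec²(7.3°) = 1/0.9919² = 1.016.
Ratio = 5.395/1.016 = cos²(7.3°)/cos²(64.5°) ≈ 5.31.

5.31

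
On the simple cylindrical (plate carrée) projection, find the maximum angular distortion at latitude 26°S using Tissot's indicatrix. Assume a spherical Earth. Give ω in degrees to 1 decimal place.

6.1°

Plate carrée maps x = Rλ, y = Rφ. The meridian scale is h = 1 and the parallel scale is k = 1/cos φ = sec φ.
At 26°: h = 1.000, k = 1.113; principal scales a = 1.113, b = 1.000.
sin(ω/2) = (a − b)/(a + b) = 0.1126/2.113 = 0.05330, so ω = 2 arcsin(0.05330) ≈ 6.1°.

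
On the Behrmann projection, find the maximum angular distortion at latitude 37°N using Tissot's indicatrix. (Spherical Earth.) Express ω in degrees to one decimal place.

The Behrmann projection is cylindrical equal-area with φ₀ = 30°. For cylindrical equal-area with standard parallel φ₀, h = cos φ / cos φ₀ and k = cos φ₀ / cos φ, so h·k = 1.
At 37°: h = 0.9222, k = 1.084; principal scales a = 1.084, b = 0.9222.
sin(ω/2) = (a − b)/(a + b) = 0.1622/2.007 = 0.08083, so ω = 2 arcsin(0.08083) ≈ 9.3°.

9.3°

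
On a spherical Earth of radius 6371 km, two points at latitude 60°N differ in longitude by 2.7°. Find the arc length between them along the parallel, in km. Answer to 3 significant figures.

Arc length along a parallel = R cos φ · Δλ (with Δλ in radians).
= 6371 × cos 60° × (2.7° × π/180) = 6371 × 0.5000 × 0.04712 ≈ 150 km.

150 km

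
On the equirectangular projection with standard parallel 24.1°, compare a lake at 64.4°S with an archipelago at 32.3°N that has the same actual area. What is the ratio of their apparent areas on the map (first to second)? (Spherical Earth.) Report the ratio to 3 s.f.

With standard parallel φ₀ = 24.1°, the equirectangular projection gives x = Rλ cos φ₀, y = Rφ, so h = 1 and k = cos 24.1° / cos φ.
Areal scale at 64.4°: h·k = 1.000 × 2.113 = 2.113.
Areal scale at 32.3°: h·k = 1.000 × 1.080 = 1.080.
Ratio = 2.113/1.080 ≈ 1.96.

1.96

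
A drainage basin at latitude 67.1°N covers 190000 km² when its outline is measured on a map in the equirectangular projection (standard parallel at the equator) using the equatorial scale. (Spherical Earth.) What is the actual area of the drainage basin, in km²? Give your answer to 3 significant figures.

In the plate carrée (x = Rλ, y = Rφ), meridians are true-scale (h = 1) and parallels are stretched by k = sec φ.
Areal scale = h·k = 1 × sec φ; at 67.1°, h = 1.000, k = 2.570, so h·k = 2.570.
True area = apparent / (areal scale) = 190000 / 2.570 ≈ 73900 km².

73900 km²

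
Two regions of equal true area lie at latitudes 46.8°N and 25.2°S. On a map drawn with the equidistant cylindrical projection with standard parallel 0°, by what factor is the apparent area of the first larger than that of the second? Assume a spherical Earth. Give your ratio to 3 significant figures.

1.32

Plate carrée maps x = Rλ, y = Rφ. The meridian scale is h = 1 and the parallel scale is k = 1/cos φ = sec φ.
Areal scale at 46.8°: h·k = 1.000 × 1.461 = 1.461.
Areal scale at 25.2°: h·k = 1.000 × 1.105 = 1.105.
Ratio = 1.461/1.105 ≈ 1.32.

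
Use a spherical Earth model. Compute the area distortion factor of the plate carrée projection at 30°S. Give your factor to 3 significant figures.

1.15

Plate carrée maps x = Rλ, y = Rφ. The meridian scale is h = 1 and the parallel scale is k = 1/cos φ = sec φ.
Areal scale = h·k = 1 × sec φ; at 30°, h = 1.000, k = 1.155, so h·k = 1.155.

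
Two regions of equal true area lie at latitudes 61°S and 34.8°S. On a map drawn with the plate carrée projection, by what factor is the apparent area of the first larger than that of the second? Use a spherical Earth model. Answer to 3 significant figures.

For the equirectangular projection with φ₀ = 0 (plate carrée), h = 1 along meridians and k = sec φ along parallels.
Areal scale at 61°: h·k = 1.000 × 2.063 = 2.063.
Areal scale at 34.8°: h·k = 1.000 × 1.218 = 1.218.
Ratio = 2.063/1.218 ≈ 1.69.

1.69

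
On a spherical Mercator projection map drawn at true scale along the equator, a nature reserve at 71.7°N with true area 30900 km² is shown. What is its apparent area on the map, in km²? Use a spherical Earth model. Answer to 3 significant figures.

313000 km²

For Mercator, h = k = sec φ (a conformal cylindrical projection has a single point scale, 1/cos φ).
Areal scale = k² = sec²φ = 1/cos²(71.7°) = 1/0.3140² = 10.14.
Apparent area = 30900 × 10.14 ≈ 313000 km².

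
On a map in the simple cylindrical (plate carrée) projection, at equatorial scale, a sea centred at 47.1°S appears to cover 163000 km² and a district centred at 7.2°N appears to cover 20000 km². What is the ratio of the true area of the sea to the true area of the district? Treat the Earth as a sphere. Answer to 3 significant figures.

5.59

On the plate carrée, areal scale = h·k = 1 × sec φ, so true area = apparent × cos φ.
True area of sea: 163000 × cos(47.1°) = 163000 × 0.6807 = 111000 km².
True area of district: 20000 × cos(7.2°) = 20000 × 0.9921 = 19840 km².
Ratio = 111000 / 19840 ≈ 5.59.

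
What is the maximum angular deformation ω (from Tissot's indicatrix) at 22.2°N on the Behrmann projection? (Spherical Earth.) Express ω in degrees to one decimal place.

7.7°

The Behrmann projection is cylindrical equal-area with φ₀ = 30°. A cylindrical equal-area projection with standard parallel φ₀ has meridian scale h = cos φ / cos φ₀ and parallel scale k = cos φ₀ / cos φ (so areas are preserved, h·k = 1).
At 22.2°: h = 1.069, k = 0.9354; principal scales a = 1.069, b = 0.9354.
sin(ω/2) = (a − b)/(a + b) = 0.1337/2.004 = 0.06672, so ω = 2 arcsin(0.06672) ≈ 7.7°.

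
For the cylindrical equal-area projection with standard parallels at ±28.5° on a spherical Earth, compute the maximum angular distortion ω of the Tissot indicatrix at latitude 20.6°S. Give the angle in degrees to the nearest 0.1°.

Cylindrical equal-area (φ₀ = 28.5°): h = cos φ / cos 28.5° along meridians, k = cos 28.5° / cos φ along parallels; h·k = 1.
At 20.6°: h = 1.065, k = 0.9388; principal scales a = 1.065, b = 0.9388.
sin(ω/2) = (a − b)/(a + b) = 0.1263/2.004 = 0.06302, so ω = 2 arcsin(0.06302) ≈ 7.2°.

7.2°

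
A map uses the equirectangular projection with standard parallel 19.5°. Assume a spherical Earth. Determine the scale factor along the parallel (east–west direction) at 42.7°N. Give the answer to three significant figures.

The equidistant cylindrical projection with φ₀ = 19.5° has h = 1 (meridians true) and k = cos φ₀ / cos φ along parallels.
k = cos 19.5° / cos 42.7° = 0.9426/0.7349 = 1.283.

1.28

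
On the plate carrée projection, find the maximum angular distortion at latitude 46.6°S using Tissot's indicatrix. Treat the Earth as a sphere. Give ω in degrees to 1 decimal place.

In the plate carrée (x = Rλ, y = Rφ), meridians are true-scale (h = 1) and parallels are stretched by k = sec φ.
At 46.6°: h = 1.000, k = 1.455; principal scales a = 1.455, b = 1.000.
sin(ω/2) = (a − b)/(a + b) = 0.4554/2.455 = 0.1855, so ω = 2 arcsin(0.1855) ≈ 21.4°.

21.4°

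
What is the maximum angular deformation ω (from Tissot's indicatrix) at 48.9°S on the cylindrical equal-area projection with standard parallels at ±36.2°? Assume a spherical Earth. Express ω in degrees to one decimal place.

23.3°

Cylindrical equal-area (φ₀ = 36.2°): h = cos φ / cos 36.2° along meridians, k = cos 36.2° / cos φ along parallels; h·k = 1.
At 48.9°: h = 0.8146, k = 1.228; principal scales a = 1.228, b = 0.8146.
sin(ω/2) = (a − b)/(a + b) = 0.4129/2.042 = 0.2022, so ω = 2 arcsin(0.2022) ≈ 23.3°.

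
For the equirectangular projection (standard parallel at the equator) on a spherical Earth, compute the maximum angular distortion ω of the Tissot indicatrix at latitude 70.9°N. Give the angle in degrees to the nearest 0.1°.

60.9°

For the equirectangular projection with φ₀ = 0 (plate carrée), h = 1 along meridians and k = sec φ along parallels.
At 70.9°: h = 1.000, k = 3.056; principal scales a = 3.056, b = 1.000.
sin(ω/2) = (a − b)/(a + b) = 2.056/4.056 = 0.5069, so ω = 2 arcsin(0.5069) ≈ 60.9°.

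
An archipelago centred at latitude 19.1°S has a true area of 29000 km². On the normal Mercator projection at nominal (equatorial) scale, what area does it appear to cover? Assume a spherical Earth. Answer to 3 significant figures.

32500 km²

For Mercator, h = k = sec φ (a conformal cylindrical projection has a single point scale, 1/cos φ).
Areal scale = k² = sec²φ = 1/cos²(19.1°) = 1/0.9449² = 1.120.
Apparent area = 29000 × 1.120 ≈ 32500 km².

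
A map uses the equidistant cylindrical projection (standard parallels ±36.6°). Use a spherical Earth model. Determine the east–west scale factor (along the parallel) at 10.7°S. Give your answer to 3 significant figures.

0.817

In the equirectangular projection with standard parallel φ₀ = 36.6° (x = Rλ cos φ₀, y = Rφ), meridians are true-scale (h = 1) and the parallel scale is k = cos φ₀ / cos φ.
k = cos 36.6° / cos 10.7° = 0.8028/0.9826 = 0.8170.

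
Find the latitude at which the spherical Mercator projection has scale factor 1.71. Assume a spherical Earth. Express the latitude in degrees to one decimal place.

54.2°

Mercator scale is k = sec φ = 1/cos φ.
1/cos φ = 1.71  ⇒  cos φ = 0.5848  ⇒  φ = arccos(0.5848) ≈ 54.2°.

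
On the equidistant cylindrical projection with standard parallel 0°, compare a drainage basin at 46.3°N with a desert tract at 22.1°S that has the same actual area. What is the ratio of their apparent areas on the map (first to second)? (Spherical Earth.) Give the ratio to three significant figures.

1.34

Plate carrée maps x = Rλ, y = Rφ. The meridian scale is h = 1 and the parallel scale is k = 1/cos φ = sec φ.
Areal scale at 46.3°: h·k = 1.000 × 1.447 = 1.447.
Areal scale at 22.1°: h·k = 1.000 × 1.079 = 1.079.
Ratio = 1.447/1.079 ≈ 1.34.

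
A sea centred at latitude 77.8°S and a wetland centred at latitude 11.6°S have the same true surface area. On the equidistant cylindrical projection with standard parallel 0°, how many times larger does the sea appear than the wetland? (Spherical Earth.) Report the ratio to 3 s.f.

For the equirectangular projection with φ₀ = 0 (plate carrée), h = 1 along meridians and k = sec φ along parallels.
Areal scale at 77.8°: h·k = 1.000 × 4.732 = 4.732.
Areal scale at 11.6°: h·k = 1.000 × 1.021 = 1.021.
Ratio = 4.732/1.021 ≈ 4.64.

4.64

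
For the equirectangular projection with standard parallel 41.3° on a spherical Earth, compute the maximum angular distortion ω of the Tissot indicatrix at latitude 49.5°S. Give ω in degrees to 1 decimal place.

The equidistant cylindrical projection with φ₀ = 41.3° has h = 1 (meridians true) and k = cos φ₀ / cos φ along parallels.
At 49.5°: h = 1.000, k = 1.157; principal scales a = 1.157, b = 1.000.
sin(ω/2) = (a − b)/(a + b) = 0.1568/2.157 = 0.07269, so ω = 2 arcsin(0.07269) ≈ 8.3°.

8.3°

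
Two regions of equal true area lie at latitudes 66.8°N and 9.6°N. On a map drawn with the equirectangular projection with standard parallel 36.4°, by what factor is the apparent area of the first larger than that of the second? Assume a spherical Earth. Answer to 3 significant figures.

2.50

In the equirectangular projection with standard parallel φ₀ = 36.4° (x = Rλ cos φ₀, y = Rφ), meridians are true-scale (h = 1) and the parallel scale is k = cos φ₀ / cos φ.
Areal scale at 66.8°: h·k = 1.000 × 2.043 = 2.043.
Areal scale at 9.6°: h·k = 1.000 × 0.8163 = 0.8163.
Ratio = 2.043/0.8163 ≈ 2.50.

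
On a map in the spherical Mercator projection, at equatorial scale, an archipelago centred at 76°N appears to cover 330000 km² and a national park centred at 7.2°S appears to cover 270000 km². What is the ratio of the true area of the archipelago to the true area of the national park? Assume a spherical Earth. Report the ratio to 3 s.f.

On Mercator the areal scale is sec²φ, so true area = apparent × cos²φ.
True area of archipelago: 330000 × cos²(76°) = 330000 × 0.05853 = 19310 km².
True area of national park: 270000 × cos²(7.2°) = 270000 × 0.9843 = 265800 km².
Ratio = 19310 / 265800 ≈ 0.0727.

0.0727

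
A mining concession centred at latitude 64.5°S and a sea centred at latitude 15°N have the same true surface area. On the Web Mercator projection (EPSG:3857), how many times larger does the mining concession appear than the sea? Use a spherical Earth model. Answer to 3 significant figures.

On Mercator, area is exaggerated by sec²φ = 1/cos²φ.
At 64.5°: sec²(64.5°) = 1/0.4305² = 5.395.
At 15°: sec²(15°) = 1/0.9659² = 1.072.
Ratio = 5.395/1.072 = cos²(15°)/cos²(64.5°) ≈ 5.03.

5.03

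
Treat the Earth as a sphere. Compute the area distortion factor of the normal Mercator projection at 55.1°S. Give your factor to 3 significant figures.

For Mercator, h = k = sec φ (a conformal cylindrical projection has a single point scale, 1/cos φ).
Areal scale = k² = sec²φ = 1/cos²(55.1°) = 1/0.5721² = 3.055.

3.05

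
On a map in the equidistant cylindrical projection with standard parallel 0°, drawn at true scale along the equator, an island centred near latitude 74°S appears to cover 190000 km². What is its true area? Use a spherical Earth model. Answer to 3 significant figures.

52400 km²

In the plate carrée (x = Rλ, y = Rφ), meridians are true-scale (h = 1) and parallels are stretched by k = sec φ.
Areal scale = h·k = 1 × sec φ; at 74°, h = 1.000, k = 3.628, so h·k = 3.628.
True area = apparent / (areal scale) = 190000 / 3.628 ≈ 52400 km².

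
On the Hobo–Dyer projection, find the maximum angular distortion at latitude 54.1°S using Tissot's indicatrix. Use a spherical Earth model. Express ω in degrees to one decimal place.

34.1°

The Hobo–Dyer projection is cylindrical equal-area with φ₀ = 37.5°. Cylindrical equal-area (φ₀ = 37.5°): h = cos φ / cos 37.5° along meridians, k = cos 37.5° / cos φ along parallels; h·k = 1.
At 54.1°: h = 0.7391, k = 1.353; principal scales a = 1.353, b = 0.7391.
sin(ω/2) = (a − b)/(a + b) = 0.6139/2.092 = 0.2934, so ω = 2 arcsin(0.2934) ≈ 34.1°.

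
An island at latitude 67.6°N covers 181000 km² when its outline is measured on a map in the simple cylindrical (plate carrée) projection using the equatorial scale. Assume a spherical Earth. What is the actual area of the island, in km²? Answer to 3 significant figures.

In the plate carrée (x = Rλ, y = Rφ), meridians are true-scale (h = 1) and parallels are stretched by k = sec φ.
Areal scale = h·k = 1 × sec φ; at 67.6°, h = 1.000, k = 2.624, so h·k = 2.624.
True area = apparent / (areal scale) = 181000 / 2.624 ≈ 69000 km².

69000 km²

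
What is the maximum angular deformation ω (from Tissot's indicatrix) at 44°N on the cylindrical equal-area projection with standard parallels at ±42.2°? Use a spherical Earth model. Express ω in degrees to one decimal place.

3.4°

A cylindrical equal-area projection with standard parallel φ₀ has meridian scale h = cos φ / cos φ₀ and parallel scale k = cos φ₀ / cos φ (so areas are preserved, h·k = 1).
At 44°: h = 0.9710, k = 1.030; principal scales a = 1.030, b = 0.9710.
sin(ω/2) = (a − b)/(a + b) = 0.05881/2.001 = 0.02939, so ω = 2 arcsin(0.02939) ≈ 3.4°.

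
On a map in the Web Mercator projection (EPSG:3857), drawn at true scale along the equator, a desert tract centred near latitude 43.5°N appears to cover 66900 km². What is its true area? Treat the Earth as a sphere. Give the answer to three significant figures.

The Mercator projection is conformal; its linear scale factor is the same in every direction and equals sec φ = 1/cos φ.
Areal scale = k² = sec²φ = 1/cos²(43.5°) = 1/0.7254² = 1.901.
True area = apparent / (areal scale) = 66900 / 1.901 ≈ 35200 km².

35200 km²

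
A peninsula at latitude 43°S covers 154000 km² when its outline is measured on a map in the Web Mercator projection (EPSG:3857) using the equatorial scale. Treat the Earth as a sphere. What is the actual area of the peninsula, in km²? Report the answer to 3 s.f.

Mercator is conformal, so the point scale is isotropic: h = k = sec φ = 1/cos φ.
Areal scale = k² = sec²φ = 1/cos²(43°) = 1/0.7314² = 1.870.
True area = apparent / (areal scale) = 154000 / 1.870 ≈ 82400 km².

82400 km²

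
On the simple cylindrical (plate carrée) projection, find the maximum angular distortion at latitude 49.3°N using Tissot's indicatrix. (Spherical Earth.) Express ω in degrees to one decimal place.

In the plate carrée (x = Rλ, y = Rφ), meridians are true-scale (h = 1) and parallels are stretched by k = sec φ.
At 49.3°: h = 1.000, k = 1.534; principal scales a = 1.534, b = 1.000.
sin(ω/2) = (a − b)/(a + b) = 0.5335/2.534 = 0.2106, so ω = 2 arcsin(0.2106) ≈ 24.3°.

24.3°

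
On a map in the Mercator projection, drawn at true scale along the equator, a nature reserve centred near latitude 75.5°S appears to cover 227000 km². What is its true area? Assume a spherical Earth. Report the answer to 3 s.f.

14200 km²

For Mercator, h = k = sec φ (a conformal cylindrical projection has a single point scale, 1/cos φ).
Areal scale = k² = sec²φ = 1/cos²(75.5°) = 1/0.2504² = 15.95.
True area = apparent / (areal scale) = 227000 / 15.95 ≈ 14200 km².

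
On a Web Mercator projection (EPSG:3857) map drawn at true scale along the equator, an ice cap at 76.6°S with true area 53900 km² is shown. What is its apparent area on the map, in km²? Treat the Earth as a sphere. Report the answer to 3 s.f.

1000000 km²

The Mercator projection is conformal; its linear scale factor is the same in every direction and equals sec φ = 1/cos φ.
Areal scale = k² = sec²φ = 1/cos²(76.6°) = 1/0.2317² = 18.62.
Apparent area = 53900 × 18.62 ≈ 1000000 km².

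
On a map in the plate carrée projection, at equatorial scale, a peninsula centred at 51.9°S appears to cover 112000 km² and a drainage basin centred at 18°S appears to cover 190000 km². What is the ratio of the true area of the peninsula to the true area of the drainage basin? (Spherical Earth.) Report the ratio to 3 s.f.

0.382

Plate carrée has h = 1 and k = sec φ, giving areal scale sec φ; true area = (apparent area) · cos φ.
True area of peninsula: 112000 × cos(51.9°) = 112000 × 0.6170 = 69110 km².
True area of drainage basin: 190000 × cos(18°) = 190000 × 0.9511 = 180700 km².
Ratio = 69110 / 180700 ≈ 0.382.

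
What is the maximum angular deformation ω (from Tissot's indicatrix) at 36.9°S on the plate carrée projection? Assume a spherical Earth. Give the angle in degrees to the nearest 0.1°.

12.8°

Plate carrée maps x = Rλ, y = Rφ. The meridian scale is h = 1 and the parallel scale is k = 1/cos φ = sec φ.
At 36.9°: h = 1.000, k = 1.250; principal scales a = 1.250, b = 1.000.
sin(ω/2) = (a − b)/(a + b) = 0.2505/2.250 = 0.1113, so ω = 2 arcsin(0.1113) ≈ 12.8°.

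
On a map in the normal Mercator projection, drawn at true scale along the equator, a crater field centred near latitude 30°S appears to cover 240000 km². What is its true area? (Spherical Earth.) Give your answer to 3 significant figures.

180000 km²

For Mercator, h = k = sec φ (a conformal cylindrical projection has a single point scale, 1/cos φ).
Areal scale = k² = sec²φ = 1/cos²(30°) = 1/0.8660² = 1.333.
True area = apparent / (areal scale) = 240000 / 1.333 ≈ 180000 km².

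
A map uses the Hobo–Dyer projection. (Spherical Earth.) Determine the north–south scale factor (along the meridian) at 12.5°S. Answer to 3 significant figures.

1.23

Hobo–Dyer is a cylindrical equal-area projection with standard parallels at ±37.5°. Cylindrical equal-area (φ₀ = 37.5°): h = cos φ / cos 37.5° along meridians, k = cos 37.5° / cos φ along parallels; h·k = 1.
h = cos 12.5° / cos 37.5° = 0.9763/0.7934 = 1.231.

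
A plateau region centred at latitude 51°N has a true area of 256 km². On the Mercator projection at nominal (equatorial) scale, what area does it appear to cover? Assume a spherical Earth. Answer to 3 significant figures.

646 km²

Mercator is conformal, so the point scale is isotropic: h = k = sec φ = 1/cos φ.
Areal scale = k² = sec²φ = 1/cos²(51°) = 1/0.6293² = 2.525.
Apparent area = 256 × 2.525 ≈ 646 km².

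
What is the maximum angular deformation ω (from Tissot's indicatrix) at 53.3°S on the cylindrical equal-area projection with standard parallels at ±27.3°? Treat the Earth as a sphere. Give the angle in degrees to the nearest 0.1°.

44.3°

For cylindrical equal-area with standard parallel φ₀, h = cos φ / cos φ₀ and k = cos φ₀ / cos φ, so h·k = 1.
At 53.3°: h = 0.6725, k = 1.487; principal scales a = 1.487, b = 0.6725.
sin(ω/2) = (a − b)/(a + b) = 0.8144/2.159 = 0.3771, so ω = 2 arcsin(0.3771) ≈ 44.3°.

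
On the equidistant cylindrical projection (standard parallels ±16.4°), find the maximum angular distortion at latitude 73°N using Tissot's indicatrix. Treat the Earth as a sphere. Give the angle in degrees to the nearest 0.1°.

In the equirectangular projection with standard parallel φ₀ = 16.4° (x = Rλ cos φ₀, y = Rφ), meridians are true-scale (h = 1) and the parallel scale is k = cos φ₀ / cos φ.
At 73°: h = 1.000, k = 3.281; principal scales a = 3.281, b = 1.000.
sin(ω/2) = (a − b)/(a + b) = 2.281/4.281 = 0.5328, so ω = 2 arcsin(0.5328) ≈ 64.4°.

64.4°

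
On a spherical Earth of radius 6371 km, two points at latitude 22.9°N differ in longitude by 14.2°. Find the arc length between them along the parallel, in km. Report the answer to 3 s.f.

1450 km

Arc length along a parallel = R cos φ · Δλ (with Δλ in radians).
= 6371 × cos 22.9° × (14.2° × π/180) = 6371 × 0.9212 × 0.2478 ≈ 1450 km.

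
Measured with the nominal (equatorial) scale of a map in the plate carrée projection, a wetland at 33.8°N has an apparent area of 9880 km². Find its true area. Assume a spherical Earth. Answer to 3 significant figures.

Plate carrée maps x = Rλ, y = Rφ. The meridian scale is h = 1 and the parallel scale is k = 1/cos φ = sec φ.
Areal scale = h·k = 1 × sec φ; at 33.8°, h = 1.000, k = 1.203, so h·k = 1.203.
True area = apparent / (areal scale) = 9880 / 1.203 ≈ 8210 km².

8210 km²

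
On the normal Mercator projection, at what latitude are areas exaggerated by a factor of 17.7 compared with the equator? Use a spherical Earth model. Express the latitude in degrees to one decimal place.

Mercator areal scale is sec²φ.
sec²φ = 17.7  ⇒  cos²φ = 0.05650  ⇒  cos φ = 0.2377.
φ = arccos(0.2377) ≈ 76.2°.

76.2°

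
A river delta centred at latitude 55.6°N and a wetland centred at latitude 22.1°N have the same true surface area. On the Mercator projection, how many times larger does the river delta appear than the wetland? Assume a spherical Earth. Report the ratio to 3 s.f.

Mercator is conformal with k = sec φ, so areal scale = k² = sec²φ.
At 55.6°: sec²(55.6°) = 1/0.5650² = 3.133.
At 22.1°: sec²(22.1°) = 1/0.9265² = 1.165.
Ratio = 3.133/1.165 = cos²(22.1°)/cos²(55.6°) ≈ 2.69.

2.69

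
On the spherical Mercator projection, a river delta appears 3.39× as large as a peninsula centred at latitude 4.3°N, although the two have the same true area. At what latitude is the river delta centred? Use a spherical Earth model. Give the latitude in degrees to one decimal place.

Mercator areal scale is sec²φ, so apparent-area ratio = sec²φ₁ / sec²φ₂ = cos²φ₂ / cos²φ₁.
cos²φ₂ / cos²φ₁ = 3.39  ⇒  cos φ₁ = cos 4.3° / √3.39 = 0.9972/1.841 = 0.5416.
φ₁ = arccos(0.5416) ≈ 57.2°.

57.2°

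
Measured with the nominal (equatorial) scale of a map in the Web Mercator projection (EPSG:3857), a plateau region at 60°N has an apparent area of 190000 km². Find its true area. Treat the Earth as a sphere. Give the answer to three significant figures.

The Mercator projection is conformal; its linear scale factor is the same in every direction and equals sec φ = 1/cos φ.
Areal scale = k² = sec²φ = 1/cos²(60°) = 1/0.5000² = 4.000.
True area = apparent / (areal scale) = 190000 / 4.000 ≈ 47500 km².

47500 km²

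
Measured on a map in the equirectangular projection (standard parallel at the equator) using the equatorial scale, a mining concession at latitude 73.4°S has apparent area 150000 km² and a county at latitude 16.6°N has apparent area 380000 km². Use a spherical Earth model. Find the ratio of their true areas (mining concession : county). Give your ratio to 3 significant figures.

Plate carrée has h = 1 and k = sec φ, giving areal scale sec φ; true area = (apparent area) · cos φ.
True area of mining concession: 150000 × cos(73.4°) = 150000 × 0.2857 = 42850 km².
True area of county: 380000 × cos(16.6°) = 380000 × 0.9583 = 364200 km².
Ratio = 42850 / 364200 ≈ 0.118.

0.118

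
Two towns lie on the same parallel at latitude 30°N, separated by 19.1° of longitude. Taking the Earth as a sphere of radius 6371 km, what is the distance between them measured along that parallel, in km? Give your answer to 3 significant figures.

Arc length along a parallel = R cos φ · Δλ (with Δλ in radians).
= 6371 × cos 30° × (19.1° × π/180) = 6371 × 0.8660 × 0.3334 ≈ 1840 km.

1840 km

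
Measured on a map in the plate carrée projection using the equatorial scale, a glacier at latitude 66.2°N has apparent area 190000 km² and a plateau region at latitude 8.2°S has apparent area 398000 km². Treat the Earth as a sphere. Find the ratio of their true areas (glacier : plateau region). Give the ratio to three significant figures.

On the plate carrée, areal scale = h·k = 1 × sec φ, so true area = apparent × cos φ.
True area of glacier: 190000 × cos(66.2°) = 190000 × 0.4035 = 76670 km².
True area of plateau region: 398000 × cos(8.2°) = 398000 × 0.9898 = 393900 km².
Ratio = 76670 / 393900 ≈ 0.195.

0.195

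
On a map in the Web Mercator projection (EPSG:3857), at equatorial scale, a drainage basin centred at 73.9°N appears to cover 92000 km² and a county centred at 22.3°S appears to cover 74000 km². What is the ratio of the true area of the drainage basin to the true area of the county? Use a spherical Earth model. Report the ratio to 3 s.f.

0.112

Since Mercator area scale is 1/cos²φ, the true area equals the apparent area multiplied by cos²φ.
True area of drainage basin: 92000 × cos²(73.9°) = 92000 × 0.07690 = 7075 km².
True area of county: 74000 × cos²(22.3°) = 74000 × 0.8560 = 63340 km².
Ratio = 7075 / 63340 ≈ 0.112.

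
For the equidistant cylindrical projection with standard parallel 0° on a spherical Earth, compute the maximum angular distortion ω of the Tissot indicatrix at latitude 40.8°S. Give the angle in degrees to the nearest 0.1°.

Plate carrée maps x = Rλ, y = Rφ. The meridian scale is h = 1 and the parallel scale is k = 1/cos φ = sec φ.
At 40.8°: h = 1.000, k = 1.321; principal scales a = 1.321, b = 1.000.
sin(ω/2) = (a − b)/(a + b) = 0.3210/2.321 = 0.1383, so ω = 2 arcsin(0.1383) ≈ 15.9°.

15.9°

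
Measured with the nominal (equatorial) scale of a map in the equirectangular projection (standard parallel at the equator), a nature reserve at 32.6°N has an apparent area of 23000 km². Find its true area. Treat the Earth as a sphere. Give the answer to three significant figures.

Plate carrée maps x = Rλ, y = Rφ. The meridian scale is h = 1 and the parallel scale is k = 1/cos φ = sec φ.
Areal scale = h·k = 1 × sec φ; at 32.6°, h = 1.000, k = 1.187, so h·k = 1.187.
True area = apparent / (areal scale) = 23000 / 1.187 ≈ 19400 km².

19400 km²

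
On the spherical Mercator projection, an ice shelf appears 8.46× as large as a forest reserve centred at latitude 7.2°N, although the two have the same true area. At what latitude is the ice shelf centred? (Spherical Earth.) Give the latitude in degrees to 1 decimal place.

Mercator areal scale is sec²φ, so apparent-area ratio = sec²φ₁ / sec²φ₂ = cos²φ₂ / cos²φ₁.
cos²φ₂ / cos²φ₁ = 8.46  ⇒  cos φ₁ = cos 7.2° / √8.46 = 0.9921/2.909 = 0.3411.
φ₁ = arccos(0.3411) ≈ 70.1°.

70.1°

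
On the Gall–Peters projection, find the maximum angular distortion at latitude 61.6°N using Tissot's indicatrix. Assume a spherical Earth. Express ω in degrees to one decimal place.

Gall–Peters is a cylindrical equal-area projection with standard parallels at ±45°. For cylindrical equal-area with standard parallel φ₀, h = cos φ / cos φ₀ and k = cos φ₀ / cos φ, so h·k = 1.
At 61.6°: h = 0.6726, k = 1.487; principal scales a = 1.487, b = 0.6726.
sin(ω/2) = (a − b)/(a + b) = 0.8141/2.159 = 0.3770, so ω = 2 arcsin(0.3770) ≈ 44.3°.

44.3°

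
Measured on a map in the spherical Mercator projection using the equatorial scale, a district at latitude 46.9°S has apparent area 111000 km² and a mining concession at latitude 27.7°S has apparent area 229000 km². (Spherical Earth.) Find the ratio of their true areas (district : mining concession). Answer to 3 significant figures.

Mercator's areal exaggeration is sec²φ; hence true area = (apparent area) · cos²φ.
True area of district: 111000 × cos²(46.9°) = 111000 × 0.4669 = 51820 km².
True area of mining concession: 229000 × cos²(27.7°) = 229000 × 0.7839 = 179500 km².
Ratio = 51820 / 179500 ≈ 0.289.

0.289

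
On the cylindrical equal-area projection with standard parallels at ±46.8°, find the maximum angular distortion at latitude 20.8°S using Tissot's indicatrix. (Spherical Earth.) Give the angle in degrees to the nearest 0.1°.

Cylindrical equal-area (φ₀ = 46.8°): h = cos φ / cos 46.8° along meridians, k = cos 46.8° / cos φ along parallels; h·k = 1.
At 20.8°: h = 1.366, k = 0.7323; principal scales a = 1.366, b = 0.7323.
sin(ω/2) = (a − b)/(a + b) = 0.6333/2.098 = 0.3019, so ω = 2 arcsin(0.3019) ≈ 35.1°.

35.1°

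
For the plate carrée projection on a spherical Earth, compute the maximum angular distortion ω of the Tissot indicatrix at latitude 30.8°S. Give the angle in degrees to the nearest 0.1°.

8.7°

In the plate carrée (x = Rλ, y = Rφ), meridians are true-scale (h = 1) and parallels are stretched by k = sec φ.
At 30.8°: h = 1.000, k = 1.164; principal scales a = 1.164, b = 1.000.
sin(ω/2) = (a − b)/(a + b) = 0.1642/2.164 = 0.07587, so ω = 2 arcsin(0.07587) ≈ 8.7°.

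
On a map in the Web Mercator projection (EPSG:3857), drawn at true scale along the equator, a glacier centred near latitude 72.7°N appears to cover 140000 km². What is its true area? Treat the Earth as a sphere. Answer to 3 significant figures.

Mercator is conformal, so the point scale is isotropic: h = k = sec φ = 1/cos φ.
Areal scale = k² = sec²φ = 1/cos²(72.7°) = 1/0.2974² = 11.31.
True area = apparent / (areal scale) = 140000 / 11.31 ≈ 12400 km².

12400 km²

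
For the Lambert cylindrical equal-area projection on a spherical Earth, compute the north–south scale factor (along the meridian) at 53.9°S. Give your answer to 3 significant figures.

The Lambert cylindrical equal-area projection is the cylindrical equal-area projection with its standard parallel at the equator (φ₀ = 0). For cylindrical equal-area with standard parallel φ₀, h = cos φ / cos φ₀ and k = cos φ₀ / cos φ, so h·k = 1.
h = cos 53.9° / cos 0° = 0.5892/1.000 = 0.5892.

0.589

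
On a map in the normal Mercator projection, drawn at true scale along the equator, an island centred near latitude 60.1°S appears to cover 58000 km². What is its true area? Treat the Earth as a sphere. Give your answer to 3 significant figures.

14400 km²

The Mercator projection is conformal; its linear scale factor is the same in every direction and equals sec φ = 1/cos φ.
Areal scale = k² = sec²φ = 1/cos²(60.1°) = 1/0.4985² = 4.024.
True area = apparent / (areal scale) = 58000 / 4.024 ≈ 14400 km².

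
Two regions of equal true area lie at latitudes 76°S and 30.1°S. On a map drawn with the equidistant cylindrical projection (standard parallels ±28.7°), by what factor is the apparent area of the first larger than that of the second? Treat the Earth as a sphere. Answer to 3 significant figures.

With standard parallel φ₀ = 28.7°, the equirectangular projection gives x = Rλ cos φ₀, y = Rφ, so h = 1 and k = cos 28.7° / cos φ.
Areal scale at 76°: h·k = 1.000 × 3.626 = 3.626.
Areal scale at 30.1°: h·k = 1.000 × 1.014 = 1.014.
Ratio = 3.626/1.014 ≈ 3.58.

3.58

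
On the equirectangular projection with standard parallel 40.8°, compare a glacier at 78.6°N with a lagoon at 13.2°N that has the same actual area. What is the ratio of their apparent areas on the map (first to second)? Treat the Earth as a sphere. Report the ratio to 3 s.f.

The equidistant cylindrical projection with φ₀ = 40.8° has h = 1 (meridians true) and k = cos φ₀ / cos φ along parallels.
Areal scale at 78.6°: h·k = 1.000 × 3.830 = 3.830.
Areal scale at 13.2°: h·k = 1.000 × 0.7775 = 0.7775.
Ratio = 3.830/0.7775 ≈ 4.93.

4.93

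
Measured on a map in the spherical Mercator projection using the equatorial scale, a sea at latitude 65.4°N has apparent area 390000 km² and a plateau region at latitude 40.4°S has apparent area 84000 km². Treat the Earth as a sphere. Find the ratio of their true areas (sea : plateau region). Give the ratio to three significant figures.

1.39

On Mercator the areal scale is sec²φ, so true area = apparent × cos²φ.
True area of sea: 390000 × cos²(65.4°) = 390000 × 0.1733 = 67580 km².
True area of plateau region: 84000 × cos²(40.4°) = 84000 × 0.5799 = 48720 km².
Ratio = 67580 / 48720 ≈ 1.39.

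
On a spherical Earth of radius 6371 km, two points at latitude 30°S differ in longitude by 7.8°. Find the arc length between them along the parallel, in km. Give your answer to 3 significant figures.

751 km

Arc length along a parallel = R cos φ · Δλ (with Δλ in radians).
= 6371 × cos 30° × (7.8° × π/180) = 6371 × 0.8660 × 0.1361 ≈ 751 km.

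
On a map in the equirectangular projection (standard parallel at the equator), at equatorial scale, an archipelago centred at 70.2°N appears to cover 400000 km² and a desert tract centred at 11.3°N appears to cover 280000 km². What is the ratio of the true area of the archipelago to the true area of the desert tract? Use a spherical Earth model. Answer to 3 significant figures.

Plate carrée has h = 1 and k = sec φ, giving areal scale sec φ; true area = (apparent area) · cos φ.
True area of archipelago: 400000 × cos(70.2°) = 400000 × 0.3387 = 135500 km².
True area of desert tract: 280000 × cos(11.3°) = 280000 × 0.9806 = 274600 km².
Ratio = 135500 / 274600 ≈ 0.493.

0.493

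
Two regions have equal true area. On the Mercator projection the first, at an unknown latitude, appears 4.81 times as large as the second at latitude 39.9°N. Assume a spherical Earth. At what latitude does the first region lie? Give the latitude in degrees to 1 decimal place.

69.5°

For equal true areas on Mercator, apparent areas scale as sec²φ, so the ratio is cos²φ₂ / cos²φ₁.
cos²φ₂ / cos²φ₁ = 4.81  ⇒  cos φ₁ = cos 39.9° / √4.81 = 0.7672/2.193 = 0.3498.
φ₁ = arccos(0.3498) ≈ 69.5°.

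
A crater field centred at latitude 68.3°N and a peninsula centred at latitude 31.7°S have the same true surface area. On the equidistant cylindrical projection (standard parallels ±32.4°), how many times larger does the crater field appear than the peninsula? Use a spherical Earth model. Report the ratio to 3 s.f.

In the equirectangular projection with standard parallel φ₀ = 32.4° (x = Rλ cos φ₀, y = Rφ), meridians are true-scale (h = 1) and the parallel scale is k = cos φ₀ / cos φ.
Areal scale at 68.3°: h·k = 1.000 × 2.284 = 2.284.
Areal scale at 31.7°: h·k = 1.000 × 0.9924 = 0.9924.
Ratio = 2.284/0.9924 ≈ 2.30.

2.30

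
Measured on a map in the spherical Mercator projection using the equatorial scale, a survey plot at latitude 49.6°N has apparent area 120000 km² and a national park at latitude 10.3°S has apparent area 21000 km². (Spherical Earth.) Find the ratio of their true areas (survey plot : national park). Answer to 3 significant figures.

2.48

Since Mercator area scale is 1/cos²φ, the true area equals the apparent area multiplied by cos²φ.
True area of survey plot: 120000 × cos²(49.6°) = 120000 × 0.4201 = 50410 km².
True area of national park: 21000 × cos²(10.3°) = 21000 × 0.9680 = 20330 km².
Ratio = 50410 / 20330 ≈ 2.48.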